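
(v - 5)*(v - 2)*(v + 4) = v^3 - 3*v^2 - 18*v + 40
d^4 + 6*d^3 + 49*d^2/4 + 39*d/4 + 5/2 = (d + 1/2)*(d + 1)*(d + 2)*(d + 5/2)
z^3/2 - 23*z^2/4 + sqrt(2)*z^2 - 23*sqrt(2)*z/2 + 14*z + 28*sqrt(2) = (z/2 + sqrt(2))*(z - 8)*(z - 7/2)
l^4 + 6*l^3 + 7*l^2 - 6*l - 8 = (l - 1)*(l + 1)*(l + 2)*(l + 4)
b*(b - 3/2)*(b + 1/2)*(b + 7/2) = b^4 + 5*b^3/2 - 17*b^2/4 - 21*b/8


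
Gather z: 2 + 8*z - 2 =8*z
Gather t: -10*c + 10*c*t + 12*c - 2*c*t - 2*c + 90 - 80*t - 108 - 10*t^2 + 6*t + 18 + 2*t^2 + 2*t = -8*t^2 + t*(8*c - 72)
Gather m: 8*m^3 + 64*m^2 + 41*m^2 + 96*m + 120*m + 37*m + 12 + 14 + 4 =8*m^3 + 105*m^2 + 253*m + 30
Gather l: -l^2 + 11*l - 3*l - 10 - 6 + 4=-l^2 + 8*l - 12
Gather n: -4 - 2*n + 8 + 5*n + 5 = 3*n + 9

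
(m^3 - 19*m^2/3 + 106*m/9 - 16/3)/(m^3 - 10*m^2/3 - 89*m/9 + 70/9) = (3*m^2 - 17*m + 24)/(3*m^2 - 8*m - 35)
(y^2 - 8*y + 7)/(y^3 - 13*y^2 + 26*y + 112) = (y - 1)/(y^2 - 6*y - 16)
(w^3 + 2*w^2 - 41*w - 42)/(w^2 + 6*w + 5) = (w^2 + w - 42)/(w + 5)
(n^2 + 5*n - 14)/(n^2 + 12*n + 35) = (n - 2)/(n + 5)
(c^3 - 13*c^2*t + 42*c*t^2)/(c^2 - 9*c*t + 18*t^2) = c*(-c + 7*t)/(-c + 3*t)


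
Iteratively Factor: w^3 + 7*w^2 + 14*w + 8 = (w + 4)*(w^2 + 3*w + 2) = (w + 1)*(w + 4)*(w + 2)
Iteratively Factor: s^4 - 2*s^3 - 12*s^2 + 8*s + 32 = (s + 2)*(s^3 - 4*s^2 - 4*s + 16) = (s + 2)^2*(s^2 - 6*s + 8) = (s - 4)*(s + 2)^2*(s - 2)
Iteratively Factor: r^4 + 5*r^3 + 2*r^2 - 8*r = (r + 4)*(r^3 + r^2 - 2*r) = (r + 2)*(r + 4)*(r^2 - r) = (r - 1)*(r + 2)*(r + 4)*(r)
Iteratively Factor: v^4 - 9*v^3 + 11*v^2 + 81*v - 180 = (v + 3)*(v^3 - 12*v^2 + 47*v - 60) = (v - 3)*(v + 3)*(v^2 - 9*v + 20) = (v - 5)*(v - 3)*(v + 3)*(v - 4)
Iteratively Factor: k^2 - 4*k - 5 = (k + 1)*(k - 5)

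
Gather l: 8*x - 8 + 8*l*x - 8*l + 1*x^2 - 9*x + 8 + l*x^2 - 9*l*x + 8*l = l*(x^2 - x) + x^2 - x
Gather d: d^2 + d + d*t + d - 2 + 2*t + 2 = d^2 + d*(t + 2) + 2*t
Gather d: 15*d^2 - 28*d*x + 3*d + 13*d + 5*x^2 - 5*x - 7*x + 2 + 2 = 15*d^2 + d*(16 - 28*x) + 5*x^2 - 12*x + 4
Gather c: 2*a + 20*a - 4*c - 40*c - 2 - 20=22*a - 44*c - 22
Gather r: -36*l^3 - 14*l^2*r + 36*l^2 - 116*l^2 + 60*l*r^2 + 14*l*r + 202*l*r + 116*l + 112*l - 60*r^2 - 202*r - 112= -36*l^3 - 80*l^2 + 228*l + r^2*(60*l - 60) + r*(-14*l^2 + 216*l - 202) - 112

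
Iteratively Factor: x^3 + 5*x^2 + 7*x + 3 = (x + 1)*(x^2 + 4*x + 3) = (x + 1)^2*(x + 3)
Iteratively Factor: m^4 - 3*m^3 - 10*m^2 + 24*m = (m - 4)*(m^3 + m^2 - 6*m) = (m - 4)*(m + 3)*(m^2 - 2*m) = m*(m - 4)*(m + 3)*(m - 2)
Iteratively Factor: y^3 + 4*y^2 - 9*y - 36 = (y - 3)*(y^2 + 7*y + 12) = (y - 3)*(y + 4)*(y + 3)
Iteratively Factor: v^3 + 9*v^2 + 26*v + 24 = (v + 2)*(v^2 + 7*v + 12) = (v + 2)*(v + 4)*(v + 3)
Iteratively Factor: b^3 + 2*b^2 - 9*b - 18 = (b + 3)*(b^2 - b - 6) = (b + 2)*(b + 3)*(b - 3)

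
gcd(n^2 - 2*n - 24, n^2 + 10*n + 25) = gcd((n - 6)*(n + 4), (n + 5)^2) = 1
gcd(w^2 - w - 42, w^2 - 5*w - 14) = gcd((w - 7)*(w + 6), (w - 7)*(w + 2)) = w - 7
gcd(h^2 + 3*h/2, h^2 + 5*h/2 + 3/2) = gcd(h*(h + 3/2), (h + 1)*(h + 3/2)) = h + 3/2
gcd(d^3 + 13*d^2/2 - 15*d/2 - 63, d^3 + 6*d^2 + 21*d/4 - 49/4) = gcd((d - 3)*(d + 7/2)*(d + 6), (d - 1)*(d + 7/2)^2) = d + 7/2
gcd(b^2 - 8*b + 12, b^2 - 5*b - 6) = b - 6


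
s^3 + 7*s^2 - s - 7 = (s - 1)*(s + 1)*(s + 7)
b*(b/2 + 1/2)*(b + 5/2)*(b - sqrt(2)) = b^4/2 - sqrt(2)*b^3/2 + 7*b^3/4 - 7*sqrt(2)*b^2/4 + 5*b^2/4 - 5*sqrt(2)*b/4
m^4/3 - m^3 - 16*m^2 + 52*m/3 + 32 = (m/3 + 1/3)*(m - 8)*(m - 2)*(m + 6)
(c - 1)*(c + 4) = c^2 + 3*c - 4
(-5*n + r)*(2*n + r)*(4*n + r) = -40*n^3 - 22*n^2*r + n*r^2 + r^3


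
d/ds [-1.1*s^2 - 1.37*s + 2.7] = -2.2*s - 1.37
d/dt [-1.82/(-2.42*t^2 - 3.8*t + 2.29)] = (-8.8088*t - 6.916)/(2.42*t^2 + 3.8*t - 2.29)^2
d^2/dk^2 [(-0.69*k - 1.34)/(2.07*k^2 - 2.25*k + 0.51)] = (-(0.69*k + 1.34)*(4.14*k - 2.25)*(8.28*k - 4.5) + (8.5698*k + 2.4426)*(2.07*k^2 - 2.25*k + 0.51))/(2.07*k^2 - 2.25*k + 0.51)^3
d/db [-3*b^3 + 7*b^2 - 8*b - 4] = -9*b^2 + 14*b - 8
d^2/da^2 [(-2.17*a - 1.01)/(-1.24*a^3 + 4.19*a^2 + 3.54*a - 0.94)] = (20.019552*a^5 - 49.011*a^4 + 11.2834420000001*a^3 + 49.4367660000001*a^2 + 134.102592*a + 47.711588)/(1.906624*a^9 - 19.327632*a^8 + 48.97938*a^7 + 41.130517*a^6 - 169.131414*a^5 - 132.771354*a^4 + 42.580992*a^3 + 24.23226*a^2 - 9.383832*a + 0.830584)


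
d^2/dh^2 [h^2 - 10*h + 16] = 2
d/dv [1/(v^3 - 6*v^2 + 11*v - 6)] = (-3*v^2 + 12*v - 11)/(v^3 - 6*v^2 + 11*v - 6)^2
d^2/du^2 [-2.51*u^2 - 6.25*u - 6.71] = -5.02000000000000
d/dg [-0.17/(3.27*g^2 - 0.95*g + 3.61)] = (1.1118*g - 0.1615)/(3.27*g^2 - 0.95*g + 3.61)^2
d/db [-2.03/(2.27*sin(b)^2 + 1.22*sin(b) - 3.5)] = (9.2162*sin(b) + 2.4766)*cos(b)/(2.27*sin(b)^2 + 1.22*sin(b) - 3.5)^2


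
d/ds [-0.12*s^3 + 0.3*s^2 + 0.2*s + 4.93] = -0.36*s^2 + 0.6*s + 0.2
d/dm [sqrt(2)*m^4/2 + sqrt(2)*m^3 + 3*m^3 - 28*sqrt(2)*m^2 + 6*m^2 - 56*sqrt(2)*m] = 2*sqrt(2)*m^3 + 3*sqrt(2)*m^2 + 9*m^2 - 56*sqrt(2)*m + 12*m - 56*sqrt(2)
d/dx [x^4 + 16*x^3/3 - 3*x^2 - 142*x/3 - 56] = 4*x^3 + 16*x^2 - 6*x - 142/3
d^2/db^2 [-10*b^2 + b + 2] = -20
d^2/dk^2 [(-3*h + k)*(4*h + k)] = 2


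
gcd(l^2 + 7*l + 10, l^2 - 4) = l + 2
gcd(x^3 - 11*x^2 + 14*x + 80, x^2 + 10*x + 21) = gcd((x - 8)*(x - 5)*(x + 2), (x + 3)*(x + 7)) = 1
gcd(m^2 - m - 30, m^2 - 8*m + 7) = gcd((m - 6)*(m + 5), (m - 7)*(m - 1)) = 1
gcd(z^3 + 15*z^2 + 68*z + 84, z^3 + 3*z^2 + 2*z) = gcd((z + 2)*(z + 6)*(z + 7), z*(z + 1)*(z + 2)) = z + 2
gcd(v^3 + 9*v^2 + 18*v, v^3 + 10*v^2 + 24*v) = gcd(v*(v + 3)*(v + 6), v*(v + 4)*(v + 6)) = v^2 + 6*v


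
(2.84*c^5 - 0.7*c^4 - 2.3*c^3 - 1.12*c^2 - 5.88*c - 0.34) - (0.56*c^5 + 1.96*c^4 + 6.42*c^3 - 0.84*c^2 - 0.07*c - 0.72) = 2.28*c^5 - 2.66*c^4 - 8.72*c^3 - 0.28*c^2 - 5.81*c + 0.38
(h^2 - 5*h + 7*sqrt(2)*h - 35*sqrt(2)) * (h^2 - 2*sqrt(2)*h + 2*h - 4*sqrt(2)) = h^4 - 3*h^3 + 5*sqrt(2)*h^3 - 38*h^2 - 15*sqrt(2)*h^2 - 50*sqrt(2)*h + 84*h + 280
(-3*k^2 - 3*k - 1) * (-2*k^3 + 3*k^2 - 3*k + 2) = 6*k^5 - 3*k^4 + 2*k^3 - 3*k - 2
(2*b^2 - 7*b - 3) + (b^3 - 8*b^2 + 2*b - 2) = b^3 - 6*b^2 - 5*b - 5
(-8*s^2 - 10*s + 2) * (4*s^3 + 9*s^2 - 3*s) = -32*s^5 - 112*s^4 - 58*s^3 + 48*s^2 - 6*s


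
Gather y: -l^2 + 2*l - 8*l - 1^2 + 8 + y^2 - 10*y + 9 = -l^2 - 6*l + y^2 - 10*y + 16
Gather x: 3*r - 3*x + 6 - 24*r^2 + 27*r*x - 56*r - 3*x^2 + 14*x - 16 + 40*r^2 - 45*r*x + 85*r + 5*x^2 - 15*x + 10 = 16*r^2 + 32*r + 2*x^2 + x*(-18*r - 4)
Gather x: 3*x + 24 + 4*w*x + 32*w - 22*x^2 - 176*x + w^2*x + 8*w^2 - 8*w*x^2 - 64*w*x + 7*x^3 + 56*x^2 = 8*w^2 + 32*w + 7*x^3 + x^2*(34 - 8*w) + x*(w^2 - 60*w - 173) + 24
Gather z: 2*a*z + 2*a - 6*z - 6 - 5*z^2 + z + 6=2*a - 5*z^2 + z*(2*a - 5)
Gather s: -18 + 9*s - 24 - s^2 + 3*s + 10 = -s^2 + 12*s - 32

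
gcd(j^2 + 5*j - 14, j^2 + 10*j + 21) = j + 7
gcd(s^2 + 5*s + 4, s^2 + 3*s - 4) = s + 4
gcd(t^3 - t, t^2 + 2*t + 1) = t + 1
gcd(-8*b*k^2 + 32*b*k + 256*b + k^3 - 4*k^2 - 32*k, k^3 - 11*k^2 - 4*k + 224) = k^2 - 4*k - 32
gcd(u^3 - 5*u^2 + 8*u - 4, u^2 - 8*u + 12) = u - 2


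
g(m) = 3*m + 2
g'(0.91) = 3.00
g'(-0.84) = 3.00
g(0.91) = 4.73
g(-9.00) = -25.00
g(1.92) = 7.76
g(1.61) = 6.83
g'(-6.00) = 3.00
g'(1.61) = 3.00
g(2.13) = 8.39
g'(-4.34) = 3.00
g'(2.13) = 3.00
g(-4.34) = -11.02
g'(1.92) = 3.00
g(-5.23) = -13.69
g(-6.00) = -16.00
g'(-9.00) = 3.00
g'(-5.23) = 3.00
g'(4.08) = 3.00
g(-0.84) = -0.52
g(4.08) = 14.24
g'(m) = 3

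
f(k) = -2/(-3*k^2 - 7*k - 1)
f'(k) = -2*(6*k + 7)/(-3*k^2 - 7*k - 1)^2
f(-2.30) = 2.60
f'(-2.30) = 22.94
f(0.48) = 0.40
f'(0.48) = -0.77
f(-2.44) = 1.12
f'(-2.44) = 4.82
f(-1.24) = -0.65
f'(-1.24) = 0.09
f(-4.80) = 0.05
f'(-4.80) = 0.03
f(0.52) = 0.37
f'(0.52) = -0.68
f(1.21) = 0.14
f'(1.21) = -0.15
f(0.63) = 0.30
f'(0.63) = -0.49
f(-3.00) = 0.29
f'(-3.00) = 0.45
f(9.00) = 0.01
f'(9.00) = 0.00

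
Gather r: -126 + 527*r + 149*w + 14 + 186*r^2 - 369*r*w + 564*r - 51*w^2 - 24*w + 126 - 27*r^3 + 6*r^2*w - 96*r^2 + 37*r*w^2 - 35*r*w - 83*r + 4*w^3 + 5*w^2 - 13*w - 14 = -27*r^3 + r^2*(6*w + 90) + r*(37*w^2 - 404*w + 1008) + 4*w^3 - 46*w^2 + 112*w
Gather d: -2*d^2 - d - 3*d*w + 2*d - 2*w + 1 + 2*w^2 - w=-2*d^2 + d*(1 - 3*w) + 2*w^2 - 3*w + 1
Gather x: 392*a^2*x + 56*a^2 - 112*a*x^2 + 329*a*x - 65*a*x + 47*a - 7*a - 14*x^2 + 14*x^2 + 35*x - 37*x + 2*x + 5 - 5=56*a^2 - 112*a*x^2 + 40*a + x*(392*a^2 + 264*a)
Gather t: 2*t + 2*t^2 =2*t^2 + 2*t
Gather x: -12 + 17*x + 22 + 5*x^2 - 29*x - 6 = 5*x^2 - 12*x + 4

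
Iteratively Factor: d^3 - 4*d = (d)*(d^2 - 4) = d*(d - 2)*(d + 2)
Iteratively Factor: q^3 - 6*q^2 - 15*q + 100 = (q + 4)*(q^2 - 10*q + 25) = (q - 5)*(q + 4)*(q - 5)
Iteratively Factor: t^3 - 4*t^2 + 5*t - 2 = (t - 2)*(t^2 - 2*t + 1) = (t - 2)*(t - 1)*(t - 1)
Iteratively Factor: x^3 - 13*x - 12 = (x - 4)*(x^2 + 4*x + 3) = (x - 4)*(x + 3)*(x + 1)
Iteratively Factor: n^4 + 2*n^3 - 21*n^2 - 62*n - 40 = (n + 2)*(n^3 - 21*n - 20) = (n + 1)*(n + 2)*(n^2 - n - 20) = (n + 1)*(n + 2)*(n + 4)*(n - 5)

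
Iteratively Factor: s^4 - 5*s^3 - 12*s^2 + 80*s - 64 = (s - 4)*(s^3 - s^2 - 16*s + 16) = (s - 4)*(s - 1)*(s^2 - 16) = (s - 4)^2*(s - 1)*(s + 4)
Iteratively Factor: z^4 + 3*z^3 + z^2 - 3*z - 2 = (z - 1)*(z^3 + 4*z^2 + 5*z + 2) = (z - 1)*(z + 1)*(z^2 + 3*z + 2) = (z - 1)*(z + 1)*(z + 2)*(z + 1)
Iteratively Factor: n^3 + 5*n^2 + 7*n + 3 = (n + 3)*(n^2 + 2*n + 1) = (n + 1)*(n + 3)*(n + 1)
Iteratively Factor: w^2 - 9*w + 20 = (w - 5)*(w - 4)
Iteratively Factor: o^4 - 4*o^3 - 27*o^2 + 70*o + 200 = (o + 4)*(o^3 - 8*o^2 + 5*o + 50) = (o - 5)*(o + 4)*(o^2 - 3*o - 10) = (o - 5)^2*(o + 4)*(o + 2)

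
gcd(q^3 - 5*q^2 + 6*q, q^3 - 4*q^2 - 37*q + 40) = 1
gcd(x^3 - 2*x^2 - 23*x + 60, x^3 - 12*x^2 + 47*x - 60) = x^2 - 7*x + 12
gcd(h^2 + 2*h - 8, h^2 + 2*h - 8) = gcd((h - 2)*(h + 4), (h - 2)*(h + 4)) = h^2 + 2*h - 8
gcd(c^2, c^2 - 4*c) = c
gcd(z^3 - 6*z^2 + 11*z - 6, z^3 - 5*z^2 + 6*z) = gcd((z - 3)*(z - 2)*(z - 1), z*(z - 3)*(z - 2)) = z^2 - 5*z + 6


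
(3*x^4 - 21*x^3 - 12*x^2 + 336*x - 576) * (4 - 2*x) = -6*x^5 + 54*x^4 - 60*x^3 - 720*x^2 + 2496*x - 2304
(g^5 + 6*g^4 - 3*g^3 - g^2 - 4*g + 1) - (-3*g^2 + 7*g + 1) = g^5 + 6*g^4 - 3*g^3 + 2*g^2 - 11*g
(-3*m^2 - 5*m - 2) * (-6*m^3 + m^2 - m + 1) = 18*m^5 + 27*m^4 + 10*m^3 - 3*m - 2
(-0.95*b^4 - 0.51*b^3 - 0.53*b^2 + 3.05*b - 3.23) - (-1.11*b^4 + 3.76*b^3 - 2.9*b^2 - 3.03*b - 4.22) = 0.16*b^4 - 4.27*b^3 + 2.37*b^2 + 6.08*b + 0.99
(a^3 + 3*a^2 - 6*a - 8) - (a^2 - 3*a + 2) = a^3 + 2*a^2 - 3*a - 10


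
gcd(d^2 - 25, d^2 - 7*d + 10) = d - 5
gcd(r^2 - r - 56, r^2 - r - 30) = 1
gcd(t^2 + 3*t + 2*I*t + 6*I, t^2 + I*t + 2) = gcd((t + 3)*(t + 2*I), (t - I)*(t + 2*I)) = t + 2*I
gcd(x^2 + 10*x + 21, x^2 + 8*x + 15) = x + 3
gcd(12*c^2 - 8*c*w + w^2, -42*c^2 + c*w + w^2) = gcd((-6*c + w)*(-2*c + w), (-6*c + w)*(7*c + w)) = -6*c + w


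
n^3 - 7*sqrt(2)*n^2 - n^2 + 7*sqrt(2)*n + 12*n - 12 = (n - 1)*(n - 6*sqrt(2))*(n - sqrt(2))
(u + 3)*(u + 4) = u^2 + 7*u + 12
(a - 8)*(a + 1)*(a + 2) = a^3 - 5*a^2 - 22*a - 16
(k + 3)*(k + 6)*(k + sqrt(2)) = k^3 + sqrt(2)*k^2 + 9*k^2 + 9*sqrt(2)*k + 18*k + 18*sqrt(2)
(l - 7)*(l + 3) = l^2 - 4*l - 21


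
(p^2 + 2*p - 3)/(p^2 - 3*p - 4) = (-p^2 - 2*p + 3)/(-p^2 + 3*p + 4)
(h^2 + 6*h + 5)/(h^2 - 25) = (h + 1)/(h - 5)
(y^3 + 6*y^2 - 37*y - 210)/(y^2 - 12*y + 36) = (y^2 + 12*y + 35)/(y - 6)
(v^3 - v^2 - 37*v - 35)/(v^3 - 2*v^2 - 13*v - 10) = (v^2 - 2*v - 35)/(v^2 - 3*v - 10)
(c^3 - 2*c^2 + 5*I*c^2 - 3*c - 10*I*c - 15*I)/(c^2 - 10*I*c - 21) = (c^3 + c^2*(-2 + 5*I) - c*(3 + 10*I) - 15*I)/(c^2 - 10*I*c - 21)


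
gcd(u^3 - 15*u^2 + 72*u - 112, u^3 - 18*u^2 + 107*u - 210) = u - 7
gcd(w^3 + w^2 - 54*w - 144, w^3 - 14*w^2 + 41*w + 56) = w - 8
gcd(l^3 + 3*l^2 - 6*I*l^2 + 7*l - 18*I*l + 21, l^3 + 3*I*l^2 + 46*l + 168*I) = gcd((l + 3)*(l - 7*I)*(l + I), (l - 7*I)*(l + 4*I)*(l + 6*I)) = l - 7*I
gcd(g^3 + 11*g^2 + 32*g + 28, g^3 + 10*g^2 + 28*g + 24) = g^2 + 4*g + 4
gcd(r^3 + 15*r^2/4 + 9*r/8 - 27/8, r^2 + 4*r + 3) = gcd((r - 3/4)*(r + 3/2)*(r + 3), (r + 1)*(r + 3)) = r + 3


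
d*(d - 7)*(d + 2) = d^3 - 5*d^2 - 14*d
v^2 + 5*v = v*(v + 5)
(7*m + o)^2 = 49*m^2 + 14*m*o + o^2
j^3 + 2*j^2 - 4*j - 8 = (j - 2)*(j + 2)^2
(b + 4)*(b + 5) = b^2 + 9*b + 20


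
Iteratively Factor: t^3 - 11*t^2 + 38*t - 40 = (t - 4)*(t^2 - 7*t + 10) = (t - 4)*(t - 2)*(t - 5)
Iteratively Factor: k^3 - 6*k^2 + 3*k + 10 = (k + 1)*(k^2 - 7*k + 10) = (k - 5)*(k + 1)*(k - 2)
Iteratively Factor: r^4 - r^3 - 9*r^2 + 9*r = (r - 3)*(r^3 + 2*r^2 - 3*r) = (r - 3)*(r + 3)*(r^2 - r) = (r - 3)*(r - 1)*(r + 3)*(r)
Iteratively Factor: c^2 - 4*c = (c)*(c - 4)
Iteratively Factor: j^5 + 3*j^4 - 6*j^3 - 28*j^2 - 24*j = (j - 3)*(j^4 + 6*j^3 + 12*j^2 + 8*j) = j*(j - 3)*(j^3 + 6*j^2 + 12*j + 8) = j*(j - 3)*(j + 2)*(j^2 + 4*j + 4) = j*(j - 3)*(j + 2)^2*(j + 2)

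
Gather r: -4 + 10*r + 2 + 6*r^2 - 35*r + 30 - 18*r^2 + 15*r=-12*r^2 - 10*r + 28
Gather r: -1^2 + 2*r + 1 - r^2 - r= -r^2 + r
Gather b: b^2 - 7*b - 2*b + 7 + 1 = b^2 - 9*b + 8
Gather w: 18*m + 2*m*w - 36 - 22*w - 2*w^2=18*m - 2*w^2 + w*(2*m - 22) - 36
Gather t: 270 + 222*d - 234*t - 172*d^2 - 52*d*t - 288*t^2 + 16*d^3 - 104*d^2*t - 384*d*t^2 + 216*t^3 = 16*d^3 - 172*d^2 + 222*d + 216*t^3 + t^2*(-384*d - 288) + t*(-104*d^2 - 52*d - 234) + 270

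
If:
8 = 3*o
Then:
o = 8/3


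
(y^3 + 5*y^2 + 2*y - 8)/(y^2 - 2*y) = (y^3 + 5*y^2 + 2*y - 8)/(y*(y - 2))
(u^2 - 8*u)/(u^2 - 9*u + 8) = u/(u - 1)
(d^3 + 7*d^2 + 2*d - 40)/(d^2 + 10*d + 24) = (d^2 + 3*d - 10)/(d + 6)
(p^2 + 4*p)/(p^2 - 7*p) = (p + 4)/(p - 7)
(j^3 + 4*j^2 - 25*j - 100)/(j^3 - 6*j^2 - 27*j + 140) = (j^2 - j - 20)/(j^2 - 11*j + 28)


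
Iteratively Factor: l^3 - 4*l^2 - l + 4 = (l - 1)*(l^2 - 3*l - 4) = (l - 4)*(l - 1)*(l + 1)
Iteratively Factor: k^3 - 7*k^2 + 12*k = (k - 4)*(k^2 - 3*k) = (k - 4)*(k - 3)*(k)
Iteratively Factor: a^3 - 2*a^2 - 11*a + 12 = (a - 4)*(a^2 + 2*a - 3) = (a - 4)*(a + 3)*(a - 1)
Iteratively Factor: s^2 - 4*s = (s - 4)*(s)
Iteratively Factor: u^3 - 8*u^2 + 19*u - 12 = (u - 1)*(u^2 - 7*u + 12) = (u - 3)*(u - 1)*(u - 4)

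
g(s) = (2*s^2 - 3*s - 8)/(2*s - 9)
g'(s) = (4*s - 3)/(2*s - 9) - 2*(2*s^2 - 3*s - 8)/(2*s - 9)^2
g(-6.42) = -4.29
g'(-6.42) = 0.92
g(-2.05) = -0.50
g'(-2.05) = 0.78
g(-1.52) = -0.10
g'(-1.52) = 0.74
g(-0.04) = 0.87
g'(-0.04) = 0.54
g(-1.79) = -0.30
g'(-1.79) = 0.76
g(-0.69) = 0.48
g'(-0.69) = 0.65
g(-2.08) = -0.52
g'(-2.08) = 0.78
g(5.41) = 18.85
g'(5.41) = -10.47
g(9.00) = 14.11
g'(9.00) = 0.53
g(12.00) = 16.27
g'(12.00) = 0.83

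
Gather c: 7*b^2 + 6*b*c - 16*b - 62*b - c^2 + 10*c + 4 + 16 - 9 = 7*b^2 - 78*b - c^2 + c*(6*b + 10) + 11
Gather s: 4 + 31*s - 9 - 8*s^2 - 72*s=-8*s^2 - 41*s - 5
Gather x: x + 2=x + 2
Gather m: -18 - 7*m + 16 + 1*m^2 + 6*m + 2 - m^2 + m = 0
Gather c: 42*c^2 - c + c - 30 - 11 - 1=42*c^2 - 42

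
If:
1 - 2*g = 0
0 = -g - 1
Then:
No Solution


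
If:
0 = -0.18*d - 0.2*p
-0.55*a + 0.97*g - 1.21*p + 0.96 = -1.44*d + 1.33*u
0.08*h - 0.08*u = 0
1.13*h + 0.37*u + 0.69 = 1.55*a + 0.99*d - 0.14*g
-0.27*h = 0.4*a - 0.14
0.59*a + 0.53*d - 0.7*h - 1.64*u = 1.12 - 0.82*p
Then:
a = 0.55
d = -0.55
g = 0.36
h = -0.29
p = 0.50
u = -0.29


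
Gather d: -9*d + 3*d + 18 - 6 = 12 - 6*d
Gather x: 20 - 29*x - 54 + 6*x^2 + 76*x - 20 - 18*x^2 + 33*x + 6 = -12*x^2 + 80*x - 48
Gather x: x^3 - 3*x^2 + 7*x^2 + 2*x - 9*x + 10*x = x^3 + 4*x^2 + 3*x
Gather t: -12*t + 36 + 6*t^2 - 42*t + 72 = 6*t^2 - 54*t + 108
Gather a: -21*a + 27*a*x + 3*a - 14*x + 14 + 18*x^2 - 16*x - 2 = a*(27*x - 18) + 18*x^2 - 30*x + 12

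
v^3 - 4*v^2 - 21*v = v*(v - 7)*(v + 3)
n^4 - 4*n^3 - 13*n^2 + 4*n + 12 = (n - 6)*(n - 1)*(n + 1)*(n + 2)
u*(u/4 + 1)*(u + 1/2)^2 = u^4/4 + 5*u^3/4 + 17*u^2/16 + u/4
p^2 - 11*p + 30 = (p - 6)*(p - 5)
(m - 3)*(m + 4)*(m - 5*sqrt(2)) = m^3 - 5*sqrt(2)*m^2 + m^2 - 12*m - 5*sqrt(2)*m + 60*sqrt(2)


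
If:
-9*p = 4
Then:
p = -4/9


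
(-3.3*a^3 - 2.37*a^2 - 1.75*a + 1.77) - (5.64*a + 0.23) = -3.3*a^3 - 2.37*a^2 - 7.39*a + 1.54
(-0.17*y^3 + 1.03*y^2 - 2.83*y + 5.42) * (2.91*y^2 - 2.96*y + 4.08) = -0.4947*y^5 + 3.5005*y^4 - 11.9777*y^3 + 28.3514*y^2 - 27.5896*y + 22.1136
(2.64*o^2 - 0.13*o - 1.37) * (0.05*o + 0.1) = 0.132*o^3 + 0.2575*o^2 - 0.0815*o - 0.137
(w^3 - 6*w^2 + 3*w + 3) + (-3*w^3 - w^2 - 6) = -2*w^3 - 7*w^2 + 3*w - 3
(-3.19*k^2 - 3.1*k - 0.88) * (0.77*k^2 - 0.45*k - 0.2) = -2.4563*k^4 - 0.9515*k^3 + 1.3554*k^2 + 1.016*k + 0.176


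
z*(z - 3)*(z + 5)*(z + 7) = z^4 + 9*z^3 - z^2 - 105*z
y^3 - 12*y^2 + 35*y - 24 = (y - 8)*(y - 3)*(y - 1)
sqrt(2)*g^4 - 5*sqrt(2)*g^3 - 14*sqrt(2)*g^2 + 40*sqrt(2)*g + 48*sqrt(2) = (g - 6)*(g - 2*sqrt(2))*(g + 2*sqrt(2))*(sqrt(2)*g + sqrt(2))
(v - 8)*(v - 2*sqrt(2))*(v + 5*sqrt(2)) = v^3 - 8*v^2 + 3*sqrt(2)*v^2 - 24*sqrt(2)*v - 20*v + 160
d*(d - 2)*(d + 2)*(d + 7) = d^4 + 7*d^3 - 4*d^2 - 28*d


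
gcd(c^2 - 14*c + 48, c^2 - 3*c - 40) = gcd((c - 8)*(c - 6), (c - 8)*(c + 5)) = c - 8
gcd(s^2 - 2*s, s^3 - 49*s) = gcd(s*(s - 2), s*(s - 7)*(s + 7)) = s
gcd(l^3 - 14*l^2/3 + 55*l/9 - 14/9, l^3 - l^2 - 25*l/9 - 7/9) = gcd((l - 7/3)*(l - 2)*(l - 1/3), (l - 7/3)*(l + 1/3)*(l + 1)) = l - 7/3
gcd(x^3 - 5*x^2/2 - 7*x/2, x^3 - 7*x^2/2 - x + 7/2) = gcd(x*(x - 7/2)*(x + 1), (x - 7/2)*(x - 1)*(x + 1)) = x^2 - 5*x/2 - 7/2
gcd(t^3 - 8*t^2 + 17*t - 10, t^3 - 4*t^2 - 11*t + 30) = t^2 - 7*t + 10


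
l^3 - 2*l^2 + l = l*(l - 1)^2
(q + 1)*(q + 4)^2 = q^3 + 9*q^2 + 24*q + 16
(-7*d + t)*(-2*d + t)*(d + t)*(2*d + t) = 28*d^4 + 24*d^3*t - 11*d^2*t^2 - 6*d*t^3 + t^4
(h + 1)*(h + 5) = h^2 + 6*h + 5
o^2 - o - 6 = (o - 3)*(o + 2)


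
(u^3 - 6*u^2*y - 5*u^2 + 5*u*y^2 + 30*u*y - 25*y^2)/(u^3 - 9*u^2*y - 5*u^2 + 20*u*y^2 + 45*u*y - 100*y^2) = (-u + y)/(-u + 4*y)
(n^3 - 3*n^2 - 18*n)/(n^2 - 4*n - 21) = n*(n - 6)/(n - 7)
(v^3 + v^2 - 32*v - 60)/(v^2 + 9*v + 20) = (v^2 - 4*v - 12)/(v + 4)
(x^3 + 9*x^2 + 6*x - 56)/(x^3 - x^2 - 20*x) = (x^2 + 5*x - 14)/(x*(x - 5))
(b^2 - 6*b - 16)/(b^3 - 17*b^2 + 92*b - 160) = (b + 2)/(b^2 - 9*b + 20)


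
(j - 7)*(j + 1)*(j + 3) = j^3 - 3*j^2 - 25*j - 21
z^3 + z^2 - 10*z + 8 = (z - 2)*(z - 1)*(z + 4)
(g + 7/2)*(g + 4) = g^2 + 15*g/2 + 14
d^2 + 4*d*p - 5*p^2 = (d - p)*(d + 5*p)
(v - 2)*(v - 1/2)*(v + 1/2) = v^3 - 2*v^2 - v/4 + 1/2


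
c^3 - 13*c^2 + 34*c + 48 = (c - 8)*(c - 6)*(c + 1)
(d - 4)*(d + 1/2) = d^2 - 7*d/2 - 2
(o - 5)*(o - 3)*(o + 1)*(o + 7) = o^4 - 42*o^2 + 64*o + 105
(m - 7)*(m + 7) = m^2 - 49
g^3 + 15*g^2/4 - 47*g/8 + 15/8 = (g - 3/4)*(g - 1/2)*(g + 5)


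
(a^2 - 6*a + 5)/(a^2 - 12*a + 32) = (a^2 - 6*a + 5)/(a^2 - 12*a + 32)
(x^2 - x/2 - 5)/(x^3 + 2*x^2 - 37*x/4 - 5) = 2*(x + 2)/(2*x^2 + 9*x + 4)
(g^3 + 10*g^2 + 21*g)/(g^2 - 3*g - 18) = g*(g + 7)/(g - 6)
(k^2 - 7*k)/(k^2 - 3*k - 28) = k/(k + 4)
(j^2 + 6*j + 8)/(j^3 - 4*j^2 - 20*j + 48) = (j + 2)/(j^2 - 8*j + 12)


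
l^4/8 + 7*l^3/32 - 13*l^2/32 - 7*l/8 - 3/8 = (l/4 + 1/4)*(l/2 + 1)*(l - 2)*(l + 3/4)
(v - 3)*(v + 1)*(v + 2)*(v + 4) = v^4 + 4*v^3 - 7*v^2 - 34*v - 24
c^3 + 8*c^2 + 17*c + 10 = (c + 1)*(c + 2)*(c + 5)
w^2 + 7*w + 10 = (w + 2)*(w + 5)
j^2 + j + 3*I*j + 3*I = (j + 1)*(j + 3*I)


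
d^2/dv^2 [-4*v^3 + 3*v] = -24*v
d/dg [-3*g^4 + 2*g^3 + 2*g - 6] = -12*g^3 + 6*g^2 + 2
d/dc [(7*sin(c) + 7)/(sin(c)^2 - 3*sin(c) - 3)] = -7*(sin(c) + 2)*sin(c)*cos(c)/(-sin(c)^2 + 3*sin(c) + 3)^2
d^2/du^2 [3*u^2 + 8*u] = 6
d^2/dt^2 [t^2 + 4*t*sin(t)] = -4*t*sin(t) + 8*cos(t) + 2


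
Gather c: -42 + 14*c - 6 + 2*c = 16*c - 48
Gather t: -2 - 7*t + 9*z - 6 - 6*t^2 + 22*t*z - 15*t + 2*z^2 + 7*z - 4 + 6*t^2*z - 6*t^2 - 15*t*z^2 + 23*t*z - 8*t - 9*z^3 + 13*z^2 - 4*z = t^2*(6*z - 12) + t*(-15*z^2 + 45*z - 30) - 9*z^3 + 15*z^2 + 12*z - 12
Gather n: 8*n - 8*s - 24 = 8*n - 8*s - 24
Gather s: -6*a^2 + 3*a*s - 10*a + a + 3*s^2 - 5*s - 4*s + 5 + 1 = -6*a^2 - 9*a + 3*s^2 + s*(3*a - 9) + 6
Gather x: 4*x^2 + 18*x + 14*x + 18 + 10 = 4*x^2 + 32*x + 28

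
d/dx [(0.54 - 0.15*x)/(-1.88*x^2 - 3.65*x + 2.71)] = (-0.282*x^2 + 2.0304*x + 1.5645)/(3.5344*x^4 + 13.724*x^3 + 3.1329*x^2 - 19.783*x + 7.3441)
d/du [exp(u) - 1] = exp(u)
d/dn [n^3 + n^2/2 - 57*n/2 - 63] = 3*n^2 + n - 57/2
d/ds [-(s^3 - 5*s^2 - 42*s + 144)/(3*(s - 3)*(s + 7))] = (-s^2 - 14*s - 34)/(3*(s^2 + 14*s + 49))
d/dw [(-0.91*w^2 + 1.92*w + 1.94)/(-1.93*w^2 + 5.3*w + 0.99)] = (-1.1174*w^2 + 5.6866*w - 8.3812)/(3.7249*w^4 - 20.458*w^3 + 24.2686*w^2 + 10.494*w + 0.9801)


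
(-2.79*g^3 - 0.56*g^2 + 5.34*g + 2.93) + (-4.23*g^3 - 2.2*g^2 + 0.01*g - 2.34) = -7.02*g^3 - 2.76*g^2 + 5.35*g + 0.59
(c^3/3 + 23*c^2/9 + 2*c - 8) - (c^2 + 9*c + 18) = c^3/3 + 14*c^2/9 - 7*c - 26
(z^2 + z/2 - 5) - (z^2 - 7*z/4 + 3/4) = 9*z/4 - 23/4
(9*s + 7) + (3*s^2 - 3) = 3*s^2 + 9*s + 4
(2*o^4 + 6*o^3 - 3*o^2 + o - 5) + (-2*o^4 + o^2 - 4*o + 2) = 6*o^3 - 2*o^2 - 3*o - 3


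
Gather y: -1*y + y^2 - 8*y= y^2 - 9*y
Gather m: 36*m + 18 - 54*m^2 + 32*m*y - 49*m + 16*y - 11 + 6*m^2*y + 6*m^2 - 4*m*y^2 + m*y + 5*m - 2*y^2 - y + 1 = m^2*(6*y - 48) + m*(-4*y^2 + 33*y - 8) - 2*y^2 + 15*y + 8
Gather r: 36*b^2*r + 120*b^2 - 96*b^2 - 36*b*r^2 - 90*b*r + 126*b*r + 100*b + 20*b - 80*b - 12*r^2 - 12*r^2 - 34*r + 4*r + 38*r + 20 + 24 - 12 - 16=24*b^2 + 40*b + r^2*(-36*b - 24) + r*(36*b^2 + 36*b + 8) + 16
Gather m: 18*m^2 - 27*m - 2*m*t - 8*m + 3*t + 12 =18*m^2 + m*(-2*t - 35) + 3*t + 12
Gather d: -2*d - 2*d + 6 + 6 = 12 - 4*d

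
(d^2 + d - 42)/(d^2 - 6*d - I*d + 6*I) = (d + 7)/(d - I)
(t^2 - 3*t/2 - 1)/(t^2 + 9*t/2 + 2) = (t - 2)/(t + 4)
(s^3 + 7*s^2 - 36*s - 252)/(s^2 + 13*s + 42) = s - 6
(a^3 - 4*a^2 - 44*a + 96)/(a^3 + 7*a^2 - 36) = (a - 8)/(a + 3)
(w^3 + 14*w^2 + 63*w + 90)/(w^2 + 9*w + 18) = w + 5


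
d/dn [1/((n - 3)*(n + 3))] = -2*n/(n^4 - 18*n^2 + 81)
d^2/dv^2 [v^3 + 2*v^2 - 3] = 6*v + 4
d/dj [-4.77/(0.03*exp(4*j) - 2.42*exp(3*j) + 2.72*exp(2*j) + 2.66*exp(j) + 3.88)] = (0.5724*exp(3*j) - 34.6302*exp(2*j) + 25.9488*exp(j) + 12.6882)*exp(j)/(0.03*exp(4*j) - 2.42*exp(3*j) + 2.72*exp(2*j) + 2.66*exp(j) + 3.88)^2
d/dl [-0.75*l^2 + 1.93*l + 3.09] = 1.93 - 1.5*l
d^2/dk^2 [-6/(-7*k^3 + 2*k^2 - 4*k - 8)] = 12*((2 - 21*k)*(7*k^3 - 2*k^2 + 4*k + 8) + (21*k^2 - 4*k + 4)^2)/(7*k^3 - 2*k^2 + 4*k + 8)^3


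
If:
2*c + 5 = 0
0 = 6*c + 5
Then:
No Solution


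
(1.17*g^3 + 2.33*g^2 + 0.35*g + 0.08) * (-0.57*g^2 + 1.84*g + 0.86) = -0.6669*g^5 + 0.8247*g^4 + 5.0939*g^3 + 2.6022*g^2 + 0.4482*g + 0.0688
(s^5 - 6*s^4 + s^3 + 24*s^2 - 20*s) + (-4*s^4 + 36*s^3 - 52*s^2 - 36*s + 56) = s^5 - 10*s^4 + 37*s^3 - 28*s^2 - 56*s + 56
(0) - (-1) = 1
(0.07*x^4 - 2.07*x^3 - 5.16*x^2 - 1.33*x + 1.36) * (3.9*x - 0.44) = 0.273*x^5 - 8.1038*x^4 - 19.2132*x^3 - 2.9166*x^2 + 5.8892*x - 0.5984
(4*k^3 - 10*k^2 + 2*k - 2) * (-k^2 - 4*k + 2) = -4*k^5 - 6*k^4 + 46*k^3 - 26*k^2 + 12*k - 4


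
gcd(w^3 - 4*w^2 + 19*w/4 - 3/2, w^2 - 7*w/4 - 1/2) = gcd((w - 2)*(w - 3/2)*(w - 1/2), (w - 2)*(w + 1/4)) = w - 2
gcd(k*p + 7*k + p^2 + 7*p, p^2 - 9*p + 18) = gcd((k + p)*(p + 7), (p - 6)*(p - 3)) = 1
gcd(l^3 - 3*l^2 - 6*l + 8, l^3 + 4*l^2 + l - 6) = l^2 + l - 2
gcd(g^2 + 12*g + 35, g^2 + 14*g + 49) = g + 7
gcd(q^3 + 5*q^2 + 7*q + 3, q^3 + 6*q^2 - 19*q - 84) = q + 3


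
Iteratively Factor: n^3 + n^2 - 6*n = (n)*(n^2 + n - 6) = n*(n - 2)*(n + 3)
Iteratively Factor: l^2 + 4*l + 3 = (l + 1)*(l + 3)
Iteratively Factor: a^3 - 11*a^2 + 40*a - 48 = (a - 3)*(a^2 - 8*a + 16) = (a - 4)*(a - 3)*(a - 4)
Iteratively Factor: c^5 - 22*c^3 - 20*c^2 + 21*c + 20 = (c - 5)*(c^4 + 5*c^3 + 3*c^2 - 5*c - 4) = (c - 5)*(c - 1)*(c^3 + 6*c^2 + 9*c + 4) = (c - 5)*(c - 1)*(c + 1)*(c^2 + 5*c + 4) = (c - 5)*(c - 1)*(c + 1)*(c + 4)*(c + 1)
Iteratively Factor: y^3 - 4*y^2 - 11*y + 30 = (y + 3)*(y^2 - 7*y + 10) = (y - 2)*(y + 3)*(y - 5)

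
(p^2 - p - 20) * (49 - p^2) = -p^4 + p^3 + 69*p^2 - 49*p - 980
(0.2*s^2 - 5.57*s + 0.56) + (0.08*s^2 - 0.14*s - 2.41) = 0.28*s^2 - 5.71*s - 1.85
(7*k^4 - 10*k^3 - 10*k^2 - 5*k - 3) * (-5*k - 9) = -35*k^5 - 13*k^4 + 140*k^3 + 115*k^2 + 60*k + 27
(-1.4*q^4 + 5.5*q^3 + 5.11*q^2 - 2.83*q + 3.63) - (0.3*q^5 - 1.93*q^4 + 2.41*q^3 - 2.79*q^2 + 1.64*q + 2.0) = -0.3*q^5 + 0.53*q^4 + 3.09*q^3 + 7.9*q^2 - 4.47*q + 1.63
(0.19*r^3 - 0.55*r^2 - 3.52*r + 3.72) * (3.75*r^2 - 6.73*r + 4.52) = 0.7125*r^5 - 3.3412*r^4 - 8.6397*r^3 + 35.1536*r^2 - 40.946*r + 16.8144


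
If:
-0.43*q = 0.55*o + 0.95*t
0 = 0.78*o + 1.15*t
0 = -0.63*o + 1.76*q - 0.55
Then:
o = -2.26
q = -0.49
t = 1.53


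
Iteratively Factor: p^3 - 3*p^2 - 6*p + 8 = (p - 4)*(p^2 + p - 2) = (p - 4)*(p + 2)*(p - 1)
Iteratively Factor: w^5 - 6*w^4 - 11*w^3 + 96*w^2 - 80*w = (w - 5)*(w^4 - w^3 - 16*w^2 + 16*w) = w*(w - 5)*(w^3 - w^2 - 16*w + 16) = w*(w - 5)*(w - 1)*(w^2 - 16) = w*(w - 5)*(w - 4)*(w - 1)*(w + 4)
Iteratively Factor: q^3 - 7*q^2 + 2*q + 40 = (q - 5)*(q^2 - 2*q - 8) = (q - 5)*(q - 4)*(q + 2)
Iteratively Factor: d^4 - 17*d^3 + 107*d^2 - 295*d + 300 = (d - 4)*(d^3 - 13*d^2 + 55*d - 75) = (d - 5)*(d - 4)*(d^2 - 8*d + 15) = (d - 5)^2*(d - 4)*(d - 3)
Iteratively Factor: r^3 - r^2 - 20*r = (r + 4)*(r^2 - 5*r) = (r - 5)*(r + 4)*(r)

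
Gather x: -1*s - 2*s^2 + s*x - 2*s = -2*s^2 + s*x - 3*s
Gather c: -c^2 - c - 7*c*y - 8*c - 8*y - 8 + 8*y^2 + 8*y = -c^2 + c*(-7*y - 9) + 8*y^2 - 8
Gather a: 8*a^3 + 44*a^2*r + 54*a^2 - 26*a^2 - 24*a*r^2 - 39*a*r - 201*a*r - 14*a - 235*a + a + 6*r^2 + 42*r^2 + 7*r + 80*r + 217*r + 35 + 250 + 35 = 8*a^3 + a^2*(44*r + 28) + a*(-24*r^2 - 240*r - 248) + 48*r^2 + 304*r + 320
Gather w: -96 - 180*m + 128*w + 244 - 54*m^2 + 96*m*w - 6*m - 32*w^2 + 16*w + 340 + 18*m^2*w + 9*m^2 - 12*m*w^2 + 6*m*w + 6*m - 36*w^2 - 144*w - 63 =-45*m^2 - 180*m + w^2*(-12*m - 68) + w*(18*m^2 + 102*m) + 425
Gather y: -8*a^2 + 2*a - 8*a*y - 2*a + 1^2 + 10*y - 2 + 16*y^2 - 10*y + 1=-8*a^2 - 8*a*y + 16*y^2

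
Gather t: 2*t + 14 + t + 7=3*t + 21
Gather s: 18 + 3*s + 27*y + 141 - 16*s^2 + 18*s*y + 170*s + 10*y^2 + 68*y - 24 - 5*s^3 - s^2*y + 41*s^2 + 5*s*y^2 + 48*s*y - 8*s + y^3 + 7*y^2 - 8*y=-5*s^3 + s^2*(25 - y) + s*(5*y^2 + 66*y + 165) + y^3 + 17*y^2 + 87*y + 135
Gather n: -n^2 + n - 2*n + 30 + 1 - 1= -n^2 - n + 30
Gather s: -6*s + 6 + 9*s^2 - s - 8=9*s^2 - 7*s - 2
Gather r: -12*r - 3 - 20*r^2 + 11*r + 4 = -20*r^2 - r + 1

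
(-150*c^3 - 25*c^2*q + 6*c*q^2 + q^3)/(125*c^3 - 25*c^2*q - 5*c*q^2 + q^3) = (6*c + q)/(-5*c + q)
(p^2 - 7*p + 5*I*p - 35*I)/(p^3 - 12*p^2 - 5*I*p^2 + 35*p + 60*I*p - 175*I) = (p + 5*I)/(p^2 - 5*p*(1 + I) + 25*I)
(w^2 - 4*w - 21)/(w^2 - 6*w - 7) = (w + 3)/(w + 1)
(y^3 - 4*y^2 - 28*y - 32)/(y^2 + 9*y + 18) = (y^3 - 4*y^2 - 28*y - 32)/(y^2 + 9*y + 18)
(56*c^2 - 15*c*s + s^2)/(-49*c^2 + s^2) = (-8*c + s)/(7*c + s)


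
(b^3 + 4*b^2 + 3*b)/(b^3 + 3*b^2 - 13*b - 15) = b*(b + 3)/(b^2 + 2*b - 15)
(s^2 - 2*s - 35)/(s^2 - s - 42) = (s + 5)/(s + 6)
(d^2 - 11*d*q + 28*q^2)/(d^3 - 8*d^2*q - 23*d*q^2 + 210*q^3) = (-d + 4*q)/(-d^2 + d*q + 30*q^2)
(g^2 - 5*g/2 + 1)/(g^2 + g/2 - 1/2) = (g - 2)/(g + 1)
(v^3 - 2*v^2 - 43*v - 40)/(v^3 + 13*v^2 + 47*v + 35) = (v - 8)/(v + 7)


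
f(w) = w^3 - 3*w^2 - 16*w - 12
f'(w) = 3*w^2 - 6*w - 16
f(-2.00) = 0.00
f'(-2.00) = 8.00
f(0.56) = -21.73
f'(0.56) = -18.42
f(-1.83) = 1.10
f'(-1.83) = 5.03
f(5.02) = -41.42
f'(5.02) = 29.48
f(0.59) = -22.28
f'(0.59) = -18.50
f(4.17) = -58.37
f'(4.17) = 11.15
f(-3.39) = -31.19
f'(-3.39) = 38.82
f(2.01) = -48.16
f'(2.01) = -15.94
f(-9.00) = -840.00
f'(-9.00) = 281.00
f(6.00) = 0.00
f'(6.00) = 56.00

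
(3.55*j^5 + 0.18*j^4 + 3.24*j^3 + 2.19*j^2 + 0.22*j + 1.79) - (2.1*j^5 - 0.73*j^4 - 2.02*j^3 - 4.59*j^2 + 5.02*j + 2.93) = 1.45*j^5 + 0.91*j^4 + 5.26*j^3 + 6.78*j^2 - 4.8*j - 1.14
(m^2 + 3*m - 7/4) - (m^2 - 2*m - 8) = 5*m + 25/4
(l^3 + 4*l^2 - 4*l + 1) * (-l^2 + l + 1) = -l^5 - 3*l^4 + 9*l^3 - l^2 - 3*l + 1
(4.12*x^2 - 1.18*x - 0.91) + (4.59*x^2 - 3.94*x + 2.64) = 8.71*x^2 - 5.12*x + 1.73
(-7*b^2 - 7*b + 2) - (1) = -7*b^2 - 7*b + 1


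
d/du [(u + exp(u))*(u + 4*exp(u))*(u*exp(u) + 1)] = (u + 1)*(u + exp(u))*(u + 4*exp(u))*exp(u) + (u + exp(u))*(u*exp(u) + 1)*(4*exp(u) + 1) + (u + 4*exp(u))*(u*exp(u) + 1)*(exp(u) + 1)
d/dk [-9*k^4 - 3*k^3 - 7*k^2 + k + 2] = -36*k^3 - 9*k^2 - 14*k + 1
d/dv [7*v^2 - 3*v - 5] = 14*v - 3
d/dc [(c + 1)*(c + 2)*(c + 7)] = 3*c^2 + 20*c + 23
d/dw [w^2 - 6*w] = 2*w - 6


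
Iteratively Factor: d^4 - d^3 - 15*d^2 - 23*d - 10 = (d + 1)*(d^3 - 2*d^2 - 13*d - 10) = (d + 1)^2*(d^2 - 3*d - 10) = (d + 1)^2*(d + 2)*(d - 5)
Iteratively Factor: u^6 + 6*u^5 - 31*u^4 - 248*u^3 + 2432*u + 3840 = (u + 4)*(u^5 + 2*u^4 - 39*u^3 - 92*u^2 + 368*u + 960) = (u + 4)^2*(u^4 - 2*u^3 - 31*u^2 + 32*u + 240) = (u + 4)^3*(u^3 - 6*u^2 - 7*u + 60) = (u - 4)*(u + 4)^3*(u^2 - 2*u - 15) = (u - 5)*(u - 4)*(u + 4)^3*(u + 3)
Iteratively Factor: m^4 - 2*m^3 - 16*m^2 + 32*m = (m + 4)*(m^3 - 6*m^2 + 8*m) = m*(m + 4)*(m^2 - 6*m + 8) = m*(m - 4)*(m + 4)*(m - 2)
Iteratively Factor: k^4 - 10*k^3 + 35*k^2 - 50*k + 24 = (k - 4)*(k^3 - 6*k^2 + 11*k - 6) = (k - 4)*(k - 2)*(k^2 - 4*k + 3) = (k - 4)*(k - 3)*(k - 2)*(k - 1)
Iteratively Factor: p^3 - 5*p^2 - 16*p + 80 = (p - 4)*(p^2 - p - 20) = (p - 4)*(p + 4)*(p - 5)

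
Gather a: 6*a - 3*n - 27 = 6*a - 3*n - 27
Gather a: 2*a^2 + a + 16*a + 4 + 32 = 2*a^2 + 17*a + 36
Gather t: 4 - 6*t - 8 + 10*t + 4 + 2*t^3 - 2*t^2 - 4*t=2*t^3 - 2*t^2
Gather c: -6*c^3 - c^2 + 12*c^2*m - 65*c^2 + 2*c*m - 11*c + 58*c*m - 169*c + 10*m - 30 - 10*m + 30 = -6*c^3 + c^2*(12*m - 66) + c*(60*m - 180)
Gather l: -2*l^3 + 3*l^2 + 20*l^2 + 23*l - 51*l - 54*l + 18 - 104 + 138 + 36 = -2*l^3 + 23*l^2 - 82*l + 88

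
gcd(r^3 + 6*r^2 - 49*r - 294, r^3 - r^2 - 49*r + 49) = r^2 - 49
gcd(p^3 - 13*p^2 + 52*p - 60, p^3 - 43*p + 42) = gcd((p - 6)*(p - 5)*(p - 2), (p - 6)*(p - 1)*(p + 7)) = p - 6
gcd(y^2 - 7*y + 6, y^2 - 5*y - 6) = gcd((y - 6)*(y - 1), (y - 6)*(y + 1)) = y - 6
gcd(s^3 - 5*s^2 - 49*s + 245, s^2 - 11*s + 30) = s - 5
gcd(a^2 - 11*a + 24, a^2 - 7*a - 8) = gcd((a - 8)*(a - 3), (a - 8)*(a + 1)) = a - 8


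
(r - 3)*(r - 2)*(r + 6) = r^3 + r^2 - 24*r + 36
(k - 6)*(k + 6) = k^2 - 36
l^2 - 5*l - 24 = (l - 8)*(l + 3)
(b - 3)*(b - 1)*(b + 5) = b^3 + b^2 - 17*b + 15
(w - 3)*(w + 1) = w^2 - 2*w - 3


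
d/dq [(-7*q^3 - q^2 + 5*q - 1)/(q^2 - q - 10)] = (-7*q^4 + 14*q^3 + 206*q^2 + 22*q - 51)/(q^4 - 2*q^3 - 19*q^2 + 20*q + 100)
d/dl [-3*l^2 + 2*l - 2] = 2 - 6*l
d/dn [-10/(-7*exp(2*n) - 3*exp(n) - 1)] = (-140*exp(n) - 30)*exp(n)/(7*exp(2*n) + 3*exp(n) + 1)^2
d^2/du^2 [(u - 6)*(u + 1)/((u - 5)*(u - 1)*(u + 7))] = 2*(u^6 - 15*u^5 + 60*u^4 - 446*u^3 + 1593*u^2 + 1821*u - 13254)/(u^9 + 3*u^8 - 108*u^7 - 116*u^6 + 4206*u^5 - 3558*u^4 - 54748*u^3 + 147420*u^2 - 135975*u + 42875)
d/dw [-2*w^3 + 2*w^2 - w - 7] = -6*w^2 + 4*w - 1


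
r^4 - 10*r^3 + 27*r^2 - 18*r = r*(r - 6)*(r - 3)*(r - 1)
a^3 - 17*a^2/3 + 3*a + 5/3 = (a - 5)*(a - 1)*(a + 1/3)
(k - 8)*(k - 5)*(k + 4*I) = k^3 - 13*k^2 + 4*I*k^2 + 40*k - 52*I*k + 160*I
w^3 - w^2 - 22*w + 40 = (w - 4)*(w - 2)*(w + 5)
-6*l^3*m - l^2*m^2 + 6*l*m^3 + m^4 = m*(-l + m)*(l + m)*(6*l + m)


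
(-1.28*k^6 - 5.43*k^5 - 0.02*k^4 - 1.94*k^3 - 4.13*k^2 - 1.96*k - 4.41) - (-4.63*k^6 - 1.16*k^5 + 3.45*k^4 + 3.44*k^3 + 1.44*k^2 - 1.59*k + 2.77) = 3.35*k^6 - 4.27*k^5 - 3.47*k^4 - 5.38*k^3 - 5.57*k^2 - 0.37*k - 7.18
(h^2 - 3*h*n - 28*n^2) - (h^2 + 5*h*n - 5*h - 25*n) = -8*h*n + 5*h - 28*n^2 + 25*n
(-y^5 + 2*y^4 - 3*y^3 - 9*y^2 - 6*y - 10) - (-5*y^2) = -y^5 + 2*y^4 - 3*y^3 - 4*y^2 - 6*y - 10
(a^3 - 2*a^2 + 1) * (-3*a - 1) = -3*a^4 + 5*a^3 + 2*a^2 - 3*a - 1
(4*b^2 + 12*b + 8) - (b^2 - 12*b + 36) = 3*b^2 + 24*b - 28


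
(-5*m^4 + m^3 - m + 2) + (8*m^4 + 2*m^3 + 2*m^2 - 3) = 3*m^4 + 3*m^3 + 2*m^2 - m - 1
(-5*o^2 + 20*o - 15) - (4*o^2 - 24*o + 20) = -9*o^2 + 44*o - 35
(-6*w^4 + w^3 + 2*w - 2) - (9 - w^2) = -6*w^4 + w^3 + w^2 + 2*w - 11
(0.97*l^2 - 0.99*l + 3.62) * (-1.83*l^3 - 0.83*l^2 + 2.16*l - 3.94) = -1.7751*l^5 + 1.0066*l^4 - 3.7077*l^3 - 8.9648*l^2 + 11.7198*l - 14.2628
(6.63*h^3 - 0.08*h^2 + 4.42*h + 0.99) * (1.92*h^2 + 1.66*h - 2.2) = 12.7296*h^5 + 10.8522*h^4 - 6.2324*h^3 + 9.414*h^2 - 8.0806*h - 2.178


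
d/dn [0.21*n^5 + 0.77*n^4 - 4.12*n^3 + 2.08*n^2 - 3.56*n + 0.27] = 1.05*n^4 + 3.08*n^3 - 12.36*n^2 + 4.16*n - 3.56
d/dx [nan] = 0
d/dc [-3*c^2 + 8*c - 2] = 8 - 6*c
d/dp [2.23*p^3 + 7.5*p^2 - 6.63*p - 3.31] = 6.69*p^2 + 15.0*p - 6.63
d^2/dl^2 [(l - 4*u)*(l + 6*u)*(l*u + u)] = 2*u*(3*l + 2*u + 1)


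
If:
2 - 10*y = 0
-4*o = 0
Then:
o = 0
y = 1/5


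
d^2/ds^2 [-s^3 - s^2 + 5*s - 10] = -6*s - 2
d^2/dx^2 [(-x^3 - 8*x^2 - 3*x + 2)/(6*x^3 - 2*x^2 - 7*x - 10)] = 2*(-300*x^6 - 450*x^5 - 828*x^4 - 3607*x^3 - 1038*x^2 + 324*x - 532)/(216*x^9 - 216*x^8 - 684*x^7 - 584*x^6 + 1518*x^5 + 2106*x^4 + 617*x^3 - 2070*x^2 - 2100*x - 1000)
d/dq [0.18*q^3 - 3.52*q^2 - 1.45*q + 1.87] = 0.54*q^2 - 7.04*q - 1.45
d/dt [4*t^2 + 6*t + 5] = 8*t + 6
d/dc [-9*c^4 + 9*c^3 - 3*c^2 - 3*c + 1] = -36*c^3 + 27*c^2 - 6*c - 3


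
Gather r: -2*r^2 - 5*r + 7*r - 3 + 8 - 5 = -2*r^2 + 2*r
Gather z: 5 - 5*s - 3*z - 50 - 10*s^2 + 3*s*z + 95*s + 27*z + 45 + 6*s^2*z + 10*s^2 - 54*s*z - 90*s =z*(6*s^2 - 51*s + 24)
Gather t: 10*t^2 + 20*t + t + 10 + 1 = 10*t^2 + 21*t + 11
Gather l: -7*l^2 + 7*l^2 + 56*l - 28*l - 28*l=0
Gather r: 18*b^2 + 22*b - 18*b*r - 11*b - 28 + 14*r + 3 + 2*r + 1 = 18*b^2 + 11*b + r*(16 - 18*b) - 24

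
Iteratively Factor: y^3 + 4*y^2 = (y + 4)*(y^2) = y*(y + 4)*(y)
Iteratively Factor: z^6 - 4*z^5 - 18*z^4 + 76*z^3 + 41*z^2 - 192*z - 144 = (z + 1)*(z^5 - 5*z^4 - 13*z^3 + 89*z^2 - 48*z - 144) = (z + 1)*(z + 4)*(z^4 - 9*z^3 + 23*z^2 - 3*z - 36) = (z + 1)^2*(z + 4)*(z^3 - 10*z^2 + 33*z - 36) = (z - 3)*(z + 1)^2*(z + 4)*(z^2 - 7*z + 12) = (z - 3)^2*(z + 1)^2*(z + 4)*(z - 4)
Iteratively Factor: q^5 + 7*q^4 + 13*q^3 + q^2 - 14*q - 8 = (q + 4)*(q^4 + 3*q^3 + q^2 - 3*q - 2) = (q + 1)*(q + 4)*(q^3 + 2*q^2 - q - 2) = (q + 1)*(q + 2)*(q + 4)*(q^2 - 1) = (q - 1)*(q + 1)*(q + 2)*(q + 4)*(q + 1)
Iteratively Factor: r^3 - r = (r)*(r^2 - 1) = r*(r + 1)*(r - 1)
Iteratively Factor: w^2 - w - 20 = (w - 5)*(w + 4)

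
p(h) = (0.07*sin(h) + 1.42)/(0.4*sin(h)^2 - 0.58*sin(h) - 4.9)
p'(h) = (-0.8*sin(h)*cos(h) + 0.58*cos(h))*(0.07*sin(h) + 1.42)/(0.4*sin(h)^2 - 0.58*sin(h) - 4.9)^2 + 0.07*cos(h)/(0.4*sin(h)^2 - 0.58*sin(h) - 4.9) = (-0.028*sin(h)^2 - 1.136*sin(h) + 0.4806)*cos(h)/(0.16*sin(h)^4 - 0.464*sin(h)^3 - 3.5836*sin(h)^2 + 5.684*sin(h) + 24.01)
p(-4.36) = -0.29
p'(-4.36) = 0.01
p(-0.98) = -0.33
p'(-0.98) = 0.05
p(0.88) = -0.29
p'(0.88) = -0.01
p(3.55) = -0.30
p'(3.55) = -0.04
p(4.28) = -0.34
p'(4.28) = -0.04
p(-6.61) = -0.30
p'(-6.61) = 0.04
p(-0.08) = -0.29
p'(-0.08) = 0.02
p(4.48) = -0.34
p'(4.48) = -0.02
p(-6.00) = -0.29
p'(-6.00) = 0.01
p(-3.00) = -0.29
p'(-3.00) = -0.03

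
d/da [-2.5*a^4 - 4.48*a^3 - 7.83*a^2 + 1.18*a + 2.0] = -10.0*a^3 - 13.44*a^2 - 15.66*a + 1.18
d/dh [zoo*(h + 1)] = zoo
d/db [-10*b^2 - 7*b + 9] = -20*b - 7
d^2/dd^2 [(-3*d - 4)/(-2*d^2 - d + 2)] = 2*((3*d + 4)*(4*d + 1)^2 - (18*d + 11)*(2*d^2 + d - 2))/(2*d^2 + d - 2)^3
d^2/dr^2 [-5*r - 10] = 0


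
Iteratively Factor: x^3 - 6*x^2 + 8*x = (x - 2)*(x^2 - 4*x) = x*(x - 2)*(x - 4)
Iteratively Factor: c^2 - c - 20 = (c - 5)*(c + 4)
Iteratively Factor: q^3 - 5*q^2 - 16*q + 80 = (q + 4)*(q^2 - 9*q + 20) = (q - 5)*(q + 4)*(q - 4)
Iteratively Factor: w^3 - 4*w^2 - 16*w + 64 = (w + 4)*(w^2 - 8*w + 16) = (w - 4)*(w + 4)*(w - 4)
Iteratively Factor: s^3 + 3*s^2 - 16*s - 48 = (s + 4)*(s^2 - s - 12) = (s - 4)*(s + 4)*(s + 3)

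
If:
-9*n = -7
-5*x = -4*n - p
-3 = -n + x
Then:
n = 7/9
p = -128/9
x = -20/9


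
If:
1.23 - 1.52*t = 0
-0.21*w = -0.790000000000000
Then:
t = 0.81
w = 3.76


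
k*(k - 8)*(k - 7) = k^3 - 15*k^2 + 56*k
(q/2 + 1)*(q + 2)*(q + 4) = q^3/2 + 4*q^2 + 10*q + 8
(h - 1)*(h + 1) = h^2 - 1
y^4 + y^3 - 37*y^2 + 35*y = y*(y - 5)*(y - 1)*(y + 7)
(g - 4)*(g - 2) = g^2 - 6*g + 8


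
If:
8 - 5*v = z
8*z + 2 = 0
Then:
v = 33/20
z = -1/4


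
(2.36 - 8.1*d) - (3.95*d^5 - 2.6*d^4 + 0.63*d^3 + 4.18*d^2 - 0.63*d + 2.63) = -3.95*d^5 + 2.6*d^4 - 0.63*d^3 - 4.18*d^2 - 7.47*d - 0.27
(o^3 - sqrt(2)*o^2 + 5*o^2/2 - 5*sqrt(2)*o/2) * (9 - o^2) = -o^5 - 5*o^4/2 + sqrt(2)*o^4 + 5*sqrt(2)*o^3/2 + 9*o^3 - 9*sqrt(2)*o^2 + 45*o^2/2 - 45*sqrt(2)*o/2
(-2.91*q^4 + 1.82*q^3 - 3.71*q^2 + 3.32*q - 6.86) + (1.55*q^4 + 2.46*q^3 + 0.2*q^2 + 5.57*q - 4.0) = -1.36*q^4 + 4.28*q^3 - 3.51*q^2 + 8.89*q - 10.86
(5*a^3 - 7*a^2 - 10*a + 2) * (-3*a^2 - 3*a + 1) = -15*a^5 + 6*a^4 + 56*a^3 + 17*a^2 - 16*a + 2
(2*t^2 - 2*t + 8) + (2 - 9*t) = 2*t^2 - 11*t + 10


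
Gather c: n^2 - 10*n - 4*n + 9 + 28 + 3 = n^2 - 14*n + 40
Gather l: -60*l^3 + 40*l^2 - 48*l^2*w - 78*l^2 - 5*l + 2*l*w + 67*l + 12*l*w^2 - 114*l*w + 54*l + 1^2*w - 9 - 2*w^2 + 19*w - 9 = -60*l^3 + l^2*(-48*w - 38) + l*(12*w^2 - 112*w + 116) - 2*w^2 + 20*w - 18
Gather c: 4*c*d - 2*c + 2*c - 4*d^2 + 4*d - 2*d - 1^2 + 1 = 4*c*d - 4*d^2 + 2*d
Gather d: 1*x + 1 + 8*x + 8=9*x + 9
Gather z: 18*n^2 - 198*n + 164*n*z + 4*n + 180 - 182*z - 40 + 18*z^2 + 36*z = 18*n^2 - 194*n + 18*z^2 + z*(164*n - 146) + 140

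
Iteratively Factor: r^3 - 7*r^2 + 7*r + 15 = (r - 3)*(r^2 - 4*r - 5) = (r - 5)*(r - 3)*(r + 1)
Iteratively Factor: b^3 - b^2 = (b)*(b^2 - b) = b^2*(b - 1)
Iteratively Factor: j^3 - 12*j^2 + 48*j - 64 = (j - 4)*(j^2 - 8*j + 16) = (j - 4)^2*(j - 4)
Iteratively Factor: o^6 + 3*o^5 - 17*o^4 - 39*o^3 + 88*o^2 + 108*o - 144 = (o + 2)*(o^5 + o^4 - 19*o^3 - o^2 + 90*o - 72) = (o - 2)*(o + 2)*(o^4 + 3*o^3 - 13*o^2 - 27*o + 36) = (o - 2)*(o - 1)*(o + 2)*(o^3 + 4*o^2 - 9*o - 36) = (o - 2)*(o - 1)*(o + 2)*(o + 3)*(o^2 + o - 12) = (o - 3)*(o - 2)*(o - 1)*(o + 2)*(o + 3)*(o + 4)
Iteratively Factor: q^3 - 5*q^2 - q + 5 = (q + 1)*(q^2 - 6*q + 5) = (q - 1)*(q + 1)*(q - 5)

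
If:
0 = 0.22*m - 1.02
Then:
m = 4.64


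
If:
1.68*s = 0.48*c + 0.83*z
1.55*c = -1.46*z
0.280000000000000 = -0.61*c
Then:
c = -0.46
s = 0.11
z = 0.49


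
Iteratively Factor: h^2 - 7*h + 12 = (h - 3)*(h - 4)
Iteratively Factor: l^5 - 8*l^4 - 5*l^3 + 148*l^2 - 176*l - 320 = (l + 4)*(l^4 - 12*l^3 + 43*l^2 - 24*l - 80) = (l + 1)*(l + 4)*(l^3 - 13*l^2 + 56*l - 80) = (l - 4)*(l + 1)*(l + 4)*(l^2 - 9*l + 20) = (l - 5)*(l - 4)*(l + 1)*(l + 4)*(l - 4)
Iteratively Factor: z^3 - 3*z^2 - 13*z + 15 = (z - 5)*(z^2 + 2*z - 3) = (z - 5)*(z - 1)*(z + 3)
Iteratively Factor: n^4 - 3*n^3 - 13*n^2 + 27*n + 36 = (n + 3)*(n^3 - 6*n^2 + 5*n + 12) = (n + 1)*(n + 3)*(n^2 - 7*n + 12) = (n - 4)*(n + 1)*(n + 3)*(n - 3)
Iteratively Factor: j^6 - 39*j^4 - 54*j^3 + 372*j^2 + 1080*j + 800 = (j + 4)*(j^5 - 4*j^4 - 23*j^3 + 38*j^2 + 220*j + 200) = (j - 5)*(j + 4)*(j^4 + j^3 - 18*j^2 - 52*j - 40) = (j - 5)^2*(j + 4)*(j^3 + 6*j^2 + 12*j + 8) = (j - 5)^2*(j + 2)*(j + 4)*(j^2 + 4*j + 4) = (j - 5)^2*(j + 2)^2*(j + 4)*(j + 2)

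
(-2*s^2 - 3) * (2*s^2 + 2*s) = -4*s^4 - 4*s^3 - 6*s^2 - 6*s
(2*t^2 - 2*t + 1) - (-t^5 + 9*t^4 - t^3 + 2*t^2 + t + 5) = t^5 - 9*t^4 + t^3 - 3*t - 4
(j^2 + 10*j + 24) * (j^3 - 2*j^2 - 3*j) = j^5 + 8*j^4 + j^3 - 78*j^2 - 72*j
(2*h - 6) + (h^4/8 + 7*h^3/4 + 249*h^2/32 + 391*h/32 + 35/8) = h^4/8 + 7*h^3/4 + 249*h^2/32 + 455*h/32 - 13/8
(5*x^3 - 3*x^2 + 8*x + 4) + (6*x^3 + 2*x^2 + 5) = 11*x^3 - x^2 + 8*x + 9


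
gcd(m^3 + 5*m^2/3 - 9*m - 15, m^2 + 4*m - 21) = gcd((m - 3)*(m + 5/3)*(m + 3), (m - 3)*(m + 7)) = m - 3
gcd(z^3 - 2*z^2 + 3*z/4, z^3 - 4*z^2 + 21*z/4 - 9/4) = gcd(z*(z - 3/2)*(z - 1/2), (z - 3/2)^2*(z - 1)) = z - 3/2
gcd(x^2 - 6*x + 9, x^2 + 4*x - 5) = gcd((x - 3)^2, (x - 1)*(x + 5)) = 1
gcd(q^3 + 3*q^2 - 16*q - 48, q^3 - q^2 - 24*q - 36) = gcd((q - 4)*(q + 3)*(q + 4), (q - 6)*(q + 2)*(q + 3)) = q + 3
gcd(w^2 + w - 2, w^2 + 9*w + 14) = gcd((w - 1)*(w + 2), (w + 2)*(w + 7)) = w + 2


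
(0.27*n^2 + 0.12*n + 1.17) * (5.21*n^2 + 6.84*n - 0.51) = 1.4067*n^4 + 2.472*n^3 + 6.7788*n^2 + 7.9416*n - 0.5967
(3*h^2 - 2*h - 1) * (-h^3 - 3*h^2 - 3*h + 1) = -3*h^5 - 7*h^4 - 2*h^3 + 12*h^2 + h - 1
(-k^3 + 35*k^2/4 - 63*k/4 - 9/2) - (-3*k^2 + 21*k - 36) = -k^3 + 47*k^2/4 - 147*k/4 + 63/2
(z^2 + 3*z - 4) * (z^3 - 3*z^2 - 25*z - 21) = z^5 - 38*z^3 - 84*z^2 + 37*z + 84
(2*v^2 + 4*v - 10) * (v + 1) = 2*v^3 + 6*v^2 - 6*v - 10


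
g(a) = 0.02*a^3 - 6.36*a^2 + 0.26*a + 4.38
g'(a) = 0.06*a^2 - 12.72*a + 0.26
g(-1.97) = -20.97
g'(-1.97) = 25.55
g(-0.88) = -0.79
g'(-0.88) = 11.50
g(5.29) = -169.26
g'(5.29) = -65.35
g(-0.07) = 4.33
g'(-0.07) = 1.15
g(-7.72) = -385.88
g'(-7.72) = 102.03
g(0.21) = 4.15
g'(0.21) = -2.41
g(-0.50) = 2.66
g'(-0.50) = 6.64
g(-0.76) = 0.50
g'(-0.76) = 9.96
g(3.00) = -51.54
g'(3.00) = -37.36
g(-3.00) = -54.18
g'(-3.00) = 38.96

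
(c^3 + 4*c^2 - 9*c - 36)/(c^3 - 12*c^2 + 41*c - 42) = (c^2 + 7*c + 12)/(c^2 - 9*c + 14)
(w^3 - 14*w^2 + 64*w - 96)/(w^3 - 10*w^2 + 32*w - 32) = (w - 6)/(w - 2)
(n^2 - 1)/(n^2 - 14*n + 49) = (n^2 - 1)/(n^2 - 14*n + 49)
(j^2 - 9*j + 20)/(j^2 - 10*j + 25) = (j - 4)/(j - 5)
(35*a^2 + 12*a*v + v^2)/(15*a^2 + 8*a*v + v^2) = (7*a + v)/(3*a + v)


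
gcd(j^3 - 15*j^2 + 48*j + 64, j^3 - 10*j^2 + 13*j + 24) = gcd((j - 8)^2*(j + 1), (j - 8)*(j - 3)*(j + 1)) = j^2 - 7*j - 8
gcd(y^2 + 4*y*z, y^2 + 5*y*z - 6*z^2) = 1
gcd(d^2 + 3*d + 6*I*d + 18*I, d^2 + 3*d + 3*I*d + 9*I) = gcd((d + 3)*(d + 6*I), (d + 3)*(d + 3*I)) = d + 3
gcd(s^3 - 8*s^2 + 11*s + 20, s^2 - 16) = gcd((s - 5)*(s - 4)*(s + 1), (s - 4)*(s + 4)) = s - 4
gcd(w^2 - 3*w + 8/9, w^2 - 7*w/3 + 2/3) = w - 1/3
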